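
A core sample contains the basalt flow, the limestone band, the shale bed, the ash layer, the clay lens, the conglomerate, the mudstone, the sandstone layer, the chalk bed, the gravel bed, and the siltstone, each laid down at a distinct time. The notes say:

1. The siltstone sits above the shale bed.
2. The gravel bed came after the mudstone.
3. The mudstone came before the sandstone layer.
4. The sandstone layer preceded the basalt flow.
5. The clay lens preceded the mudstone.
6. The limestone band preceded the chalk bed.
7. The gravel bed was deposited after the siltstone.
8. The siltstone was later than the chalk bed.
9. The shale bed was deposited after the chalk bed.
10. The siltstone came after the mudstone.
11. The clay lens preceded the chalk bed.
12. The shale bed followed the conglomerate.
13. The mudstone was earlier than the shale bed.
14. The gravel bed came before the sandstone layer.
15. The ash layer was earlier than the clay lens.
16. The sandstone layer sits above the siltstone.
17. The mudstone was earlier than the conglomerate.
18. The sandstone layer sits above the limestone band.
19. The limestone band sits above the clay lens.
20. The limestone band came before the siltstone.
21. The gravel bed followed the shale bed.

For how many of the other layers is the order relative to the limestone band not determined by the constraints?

2

Forced before the limestone band: the ash layer and the clay lens; forced after the limestone band: the basalt flow, the chalk bed, the gravel bed, the sandstone layer, the shale bed, and the siltstone.
That leaves the conglomerate and the mudstone with no forced order relative to the limestone band — 2.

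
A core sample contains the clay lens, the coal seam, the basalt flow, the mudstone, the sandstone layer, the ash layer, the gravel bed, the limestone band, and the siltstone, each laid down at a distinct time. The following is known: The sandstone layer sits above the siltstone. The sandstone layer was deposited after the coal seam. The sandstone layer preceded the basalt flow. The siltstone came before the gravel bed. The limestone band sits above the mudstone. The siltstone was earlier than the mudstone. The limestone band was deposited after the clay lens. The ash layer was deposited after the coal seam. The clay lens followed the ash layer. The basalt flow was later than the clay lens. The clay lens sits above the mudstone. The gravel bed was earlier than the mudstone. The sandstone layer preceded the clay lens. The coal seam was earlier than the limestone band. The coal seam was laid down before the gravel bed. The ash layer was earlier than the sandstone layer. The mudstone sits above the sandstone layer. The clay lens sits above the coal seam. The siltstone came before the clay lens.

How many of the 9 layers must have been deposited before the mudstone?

5

Directly stated before the mudstone: the gravel bed, the sandstone layer, and the siltstone.
The ash layer reaches the mudstone via the ash layer → the sandstone layer → the mudstone.
The coal seam reaches the mudstone via the coal seam → the gravel bed → the mudstone.
No chain forces the clay lens (or any of the others) ahead of the mudstone.
That's the ash layer, the coal seam, the gravel bed, the sandstone layer, and the siltstone — 5 in all.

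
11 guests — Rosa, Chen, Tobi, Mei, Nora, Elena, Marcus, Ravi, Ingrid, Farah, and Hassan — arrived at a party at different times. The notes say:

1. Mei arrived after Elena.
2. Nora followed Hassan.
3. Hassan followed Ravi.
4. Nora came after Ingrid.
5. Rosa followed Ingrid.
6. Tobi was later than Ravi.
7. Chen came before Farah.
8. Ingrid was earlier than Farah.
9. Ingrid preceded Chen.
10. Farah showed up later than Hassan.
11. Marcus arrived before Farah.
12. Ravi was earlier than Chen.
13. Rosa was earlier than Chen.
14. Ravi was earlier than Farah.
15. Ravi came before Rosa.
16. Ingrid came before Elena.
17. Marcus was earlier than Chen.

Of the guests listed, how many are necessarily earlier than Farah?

Directly stated before Farah: Chen, Hassan, Ingrid, Marcus, and Ravi.
Rosa reaches Farah via Rosa → Chen → Farah.
That's Chen, Hassan, Ingrid, Marcus, Ravi, and Rosa — 6 in all.

6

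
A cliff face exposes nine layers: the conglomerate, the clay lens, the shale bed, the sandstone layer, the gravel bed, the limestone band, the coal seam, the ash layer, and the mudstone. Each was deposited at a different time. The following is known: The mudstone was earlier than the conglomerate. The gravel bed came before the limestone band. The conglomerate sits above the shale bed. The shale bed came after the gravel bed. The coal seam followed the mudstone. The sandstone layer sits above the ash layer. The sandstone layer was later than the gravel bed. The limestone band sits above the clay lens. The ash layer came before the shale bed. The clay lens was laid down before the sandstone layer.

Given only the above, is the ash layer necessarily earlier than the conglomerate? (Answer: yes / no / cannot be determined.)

yes

Chain the constraints: the ash layer → the shale bed → the conglomerate. Each link is directly stated, so the ash layer comes before the conglomerate.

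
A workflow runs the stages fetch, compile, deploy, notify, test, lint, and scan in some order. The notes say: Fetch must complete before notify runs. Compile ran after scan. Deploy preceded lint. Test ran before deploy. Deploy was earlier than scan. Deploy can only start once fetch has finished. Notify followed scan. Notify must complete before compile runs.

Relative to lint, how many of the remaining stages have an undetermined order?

3

Forced before lint: deploy, fetch, and test.
That leaves compile, notify, and scan with no forced order relative to lint — 3.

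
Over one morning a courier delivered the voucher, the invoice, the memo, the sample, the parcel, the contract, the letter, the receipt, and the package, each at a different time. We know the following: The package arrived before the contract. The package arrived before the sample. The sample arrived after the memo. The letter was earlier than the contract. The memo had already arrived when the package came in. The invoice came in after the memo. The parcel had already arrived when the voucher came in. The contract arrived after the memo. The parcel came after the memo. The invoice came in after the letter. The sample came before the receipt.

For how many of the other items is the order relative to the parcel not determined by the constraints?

Forced before the parcel: the memo; forced after the parcel: the voucher.
That leaves the contract, the invoice, the letter, the package, the receipt, and the sample with no forced order relative to the parcel — 6.

6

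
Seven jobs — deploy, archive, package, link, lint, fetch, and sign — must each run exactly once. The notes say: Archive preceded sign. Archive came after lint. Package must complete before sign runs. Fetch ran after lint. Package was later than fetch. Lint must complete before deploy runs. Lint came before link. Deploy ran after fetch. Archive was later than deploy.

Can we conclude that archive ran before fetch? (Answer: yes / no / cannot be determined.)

Tracing the constraints gives fetch → deploy → archive, so fetch must come before archive.
That means archive cannot be before fetch.

no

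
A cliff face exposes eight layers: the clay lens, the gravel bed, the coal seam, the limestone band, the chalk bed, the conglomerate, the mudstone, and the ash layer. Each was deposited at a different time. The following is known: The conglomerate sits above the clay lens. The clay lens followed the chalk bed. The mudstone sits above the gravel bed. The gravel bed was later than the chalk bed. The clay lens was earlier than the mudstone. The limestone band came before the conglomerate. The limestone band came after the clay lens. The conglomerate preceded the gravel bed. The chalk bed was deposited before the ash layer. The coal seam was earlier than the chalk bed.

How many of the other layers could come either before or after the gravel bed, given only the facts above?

Forced before the gravel bed: the chalk bed, the clay lens, the coal seam, the conglomerate, and the limestone band; forced after the gravel bed: the mudstone.
That leaves the ash layer with no forced order relative to the gravel bed — 1.

1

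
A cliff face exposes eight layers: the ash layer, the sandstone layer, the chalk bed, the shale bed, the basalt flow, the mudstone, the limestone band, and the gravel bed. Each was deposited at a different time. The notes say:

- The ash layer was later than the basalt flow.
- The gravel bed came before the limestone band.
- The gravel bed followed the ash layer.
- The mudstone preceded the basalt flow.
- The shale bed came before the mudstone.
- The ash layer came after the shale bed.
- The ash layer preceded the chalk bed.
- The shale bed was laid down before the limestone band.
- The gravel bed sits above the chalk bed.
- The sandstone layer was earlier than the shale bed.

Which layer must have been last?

Every other layer has a chain of constraints placing it before the limestone band, so the limestone band is last.

the limestone band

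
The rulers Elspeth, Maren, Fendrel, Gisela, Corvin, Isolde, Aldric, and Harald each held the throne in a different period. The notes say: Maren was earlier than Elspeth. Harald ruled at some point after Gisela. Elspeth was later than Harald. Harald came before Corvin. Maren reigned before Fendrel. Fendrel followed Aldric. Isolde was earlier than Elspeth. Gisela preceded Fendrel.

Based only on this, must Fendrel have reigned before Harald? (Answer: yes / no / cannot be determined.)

No chain of stated constraints runs from Fendrel to Harald, and none runs from Harald to Fendrel either.
So the relative order of Fendrel and Harald is not fixed by the given facts.

cannot be determined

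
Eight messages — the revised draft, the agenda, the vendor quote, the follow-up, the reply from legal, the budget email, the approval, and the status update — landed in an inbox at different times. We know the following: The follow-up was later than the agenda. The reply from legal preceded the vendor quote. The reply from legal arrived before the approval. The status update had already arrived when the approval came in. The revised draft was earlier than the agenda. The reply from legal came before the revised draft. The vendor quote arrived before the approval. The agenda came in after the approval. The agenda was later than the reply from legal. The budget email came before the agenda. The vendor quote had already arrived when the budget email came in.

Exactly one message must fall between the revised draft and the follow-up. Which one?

Tracing the constraints gives the revised draft → the agenda → the follow-up, so the agenda sits after the revised draft and before the follow-up.
No other message is forced both after the revised draft and before the follow-up.

the agenda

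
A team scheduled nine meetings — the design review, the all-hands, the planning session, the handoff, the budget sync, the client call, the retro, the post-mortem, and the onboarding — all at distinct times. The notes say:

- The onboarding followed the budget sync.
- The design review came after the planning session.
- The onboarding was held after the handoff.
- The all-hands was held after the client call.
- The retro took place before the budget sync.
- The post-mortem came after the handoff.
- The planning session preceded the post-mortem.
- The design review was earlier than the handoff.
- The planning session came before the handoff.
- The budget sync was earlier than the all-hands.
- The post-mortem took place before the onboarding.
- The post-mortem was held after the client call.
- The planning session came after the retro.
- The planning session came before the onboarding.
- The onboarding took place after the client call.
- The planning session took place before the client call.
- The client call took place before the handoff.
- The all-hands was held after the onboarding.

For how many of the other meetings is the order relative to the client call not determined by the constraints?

2

Forced before the client call: the planning session and the retro; forced after the client call: the all-hands, the handoff, the onboarding, and the post-mortem.
That leaves the budget sync and the design review with no forced order relative to the client call — 2.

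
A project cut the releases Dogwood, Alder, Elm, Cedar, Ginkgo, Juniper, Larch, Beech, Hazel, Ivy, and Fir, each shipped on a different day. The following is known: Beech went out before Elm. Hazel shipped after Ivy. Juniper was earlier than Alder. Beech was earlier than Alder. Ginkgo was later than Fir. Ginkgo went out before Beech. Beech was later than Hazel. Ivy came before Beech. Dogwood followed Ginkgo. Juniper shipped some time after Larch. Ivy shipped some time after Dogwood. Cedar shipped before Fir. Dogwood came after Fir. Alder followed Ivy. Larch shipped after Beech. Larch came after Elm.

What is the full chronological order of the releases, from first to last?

Cedar, Fir, Ginkgo, Dogwood, Ivy, Hazel, Beech, Elm, Larch, Juniper, Alder

The constraints fix every adjacent pair, so only one ordering works:
Cedar → Fir → Ginkgo → Dogwood → Ivy → Hazel → Beech → Elm → Larch → Juniper → Alder.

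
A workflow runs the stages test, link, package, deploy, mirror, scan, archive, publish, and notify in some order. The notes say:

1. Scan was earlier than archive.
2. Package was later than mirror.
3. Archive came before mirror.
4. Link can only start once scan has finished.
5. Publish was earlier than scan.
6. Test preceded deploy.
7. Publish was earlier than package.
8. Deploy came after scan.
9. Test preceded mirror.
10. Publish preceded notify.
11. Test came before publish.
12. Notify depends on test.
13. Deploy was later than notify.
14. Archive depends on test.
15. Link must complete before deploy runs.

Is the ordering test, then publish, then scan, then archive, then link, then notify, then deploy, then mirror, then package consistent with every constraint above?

yes

Check each stated constraint against the proposed order — e.g. publish is ahead of package; test is ahead of mirror. Every pair is in the required order; nothing is violated.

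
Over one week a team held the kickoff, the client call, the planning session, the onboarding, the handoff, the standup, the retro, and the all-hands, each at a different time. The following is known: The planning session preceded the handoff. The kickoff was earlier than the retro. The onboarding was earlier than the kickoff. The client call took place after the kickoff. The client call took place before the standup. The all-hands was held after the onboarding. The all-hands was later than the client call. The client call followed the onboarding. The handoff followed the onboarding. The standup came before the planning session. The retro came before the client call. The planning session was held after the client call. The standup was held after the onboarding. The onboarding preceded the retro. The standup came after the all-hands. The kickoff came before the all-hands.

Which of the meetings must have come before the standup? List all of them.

Directly stated before the standup: the all-hands, the client call, and the onboarding.
The kickoff reaches the standup via the kickoff → the all-hands → the standup.
The retro reaches the standup via the retro → the client call → the standup.
No chain forces the planning session (or any of the others) ahead of the standup.

the all-hands, the client call, the kickoff, the onboarding, the retro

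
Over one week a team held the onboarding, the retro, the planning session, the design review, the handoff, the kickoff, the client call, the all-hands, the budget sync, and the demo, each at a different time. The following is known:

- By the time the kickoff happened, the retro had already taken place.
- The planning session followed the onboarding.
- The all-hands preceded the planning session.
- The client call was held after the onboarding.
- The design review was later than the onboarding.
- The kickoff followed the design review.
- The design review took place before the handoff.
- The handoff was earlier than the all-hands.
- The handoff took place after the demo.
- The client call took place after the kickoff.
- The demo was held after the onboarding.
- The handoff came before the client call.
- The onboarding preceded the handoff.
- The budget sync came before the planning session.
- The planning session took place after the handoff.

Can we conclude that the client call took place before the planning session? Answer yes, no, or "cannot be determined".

cannot be determined

No chain of stated constraints runs from the client call to the planning session, and none runs from the planning session to the client call either.
So the relative order of the client call and the planning session is not fixed by the given facts.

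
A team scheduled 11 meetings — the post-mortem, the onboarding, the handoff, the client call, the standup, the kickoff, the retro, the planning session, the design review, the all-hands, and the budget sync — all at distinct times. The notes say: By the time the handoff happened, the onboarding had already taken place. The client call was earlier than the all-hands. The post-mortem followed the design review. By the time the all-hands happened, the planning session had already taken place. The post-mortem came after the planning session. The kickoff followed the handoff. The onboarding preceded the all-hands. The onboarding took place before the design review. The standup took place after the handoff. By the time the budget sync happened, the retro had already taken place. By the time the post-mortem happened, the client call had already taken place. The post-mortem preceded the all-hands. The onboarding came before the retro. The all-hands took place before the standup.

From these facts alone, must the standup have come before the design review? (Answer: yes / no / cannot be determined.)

Tracing the constraints gives the design review → the post-mortem → the all-hands → the standup, so the design review must come before the standup.
That means the standup cannot be before the design review.

no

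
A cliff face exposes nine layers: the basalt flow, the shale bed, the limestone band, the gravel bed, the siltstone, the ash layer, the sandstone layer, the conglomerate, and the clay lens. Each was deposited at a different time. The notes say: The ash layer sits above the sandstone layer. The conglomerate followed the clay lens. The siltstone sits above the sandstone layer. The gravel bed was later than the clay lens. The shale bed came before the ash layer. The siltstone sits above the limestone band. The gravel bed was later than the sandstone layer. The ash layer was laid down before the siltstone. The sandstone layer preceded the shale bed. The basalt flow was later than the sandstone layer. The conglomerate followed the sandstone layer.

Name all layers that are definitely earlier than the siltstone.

the ash layer, the limestone band, the sandstone layer, the shale bed

Directly stated before the siltstone: the ash layer, the limestone band, and the sandstone layer.
The shale bed reaches the siltstone via the shale bed → the ash layer → the siltstone.
No chain forces the basalt flow (or any of the others) ahead of the siltstone.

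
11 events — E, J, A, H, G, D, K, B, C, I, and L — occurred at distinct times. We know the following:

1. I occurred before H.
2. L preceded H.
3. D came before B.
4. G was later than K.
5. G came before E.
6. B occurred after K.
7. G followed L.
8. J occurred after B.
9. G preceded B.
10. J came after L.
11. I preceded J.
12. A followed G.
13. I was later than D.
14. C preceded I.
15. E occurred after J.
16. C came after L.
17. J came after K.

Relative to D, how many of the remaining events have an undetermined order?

Forced after D: B, E, H, I, and J.
That leaves A, C, G, K, and L with no forced order relative to D — 5.

5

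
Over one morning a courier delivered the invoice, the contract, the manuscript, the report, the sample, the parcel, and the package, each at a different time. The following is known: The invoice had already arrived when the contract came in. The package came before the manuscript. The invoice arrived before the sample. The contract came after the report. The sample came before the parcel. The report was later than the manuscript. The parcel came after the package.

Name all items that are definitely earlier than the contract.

the invoice, the manuscript, the package, the report

Directly stated before the contract: the invoice and the report.
The manuscript reaches the contract via the manuscript → the report → the contract.
The package reaches the contract via the package → the manuscript → the report → the contract.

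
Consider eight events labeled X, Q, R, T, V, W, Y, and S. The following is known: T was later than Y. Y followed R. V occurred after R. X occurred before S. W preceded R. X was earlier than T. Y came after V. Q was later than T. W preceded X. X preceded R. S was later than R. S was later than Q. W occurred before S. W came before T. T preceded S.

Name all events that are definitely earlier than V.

Directly stated before V: R.
W reaches V via W → R → V.
X reaches V via X → R → V.
No chain forces T (or any of the others) ahead of V.

R, W, X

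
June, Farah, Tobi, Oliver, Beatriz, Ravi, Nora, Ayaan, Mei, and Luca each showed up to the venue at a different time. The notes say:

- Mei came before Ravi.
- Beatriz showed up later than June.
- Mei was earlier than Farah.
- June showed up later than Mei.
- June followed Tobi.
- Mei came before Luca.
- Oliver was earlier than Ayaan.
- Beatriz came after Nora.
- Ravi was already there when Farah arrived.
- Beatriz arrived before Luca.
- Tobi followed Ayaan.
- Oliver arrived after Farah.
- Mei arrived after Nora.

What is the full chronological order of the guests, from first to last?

The constraints fix every adjacent pair, so only one ordering works:
Nora → Mei → Ravi → Farah → Oliver → Ayaan → Tobi → June → Beatriz → Luca.

Nora, Mei, Ravi, Farah, Oliver, Ayaan, Tobi, June, Beatriz, Luca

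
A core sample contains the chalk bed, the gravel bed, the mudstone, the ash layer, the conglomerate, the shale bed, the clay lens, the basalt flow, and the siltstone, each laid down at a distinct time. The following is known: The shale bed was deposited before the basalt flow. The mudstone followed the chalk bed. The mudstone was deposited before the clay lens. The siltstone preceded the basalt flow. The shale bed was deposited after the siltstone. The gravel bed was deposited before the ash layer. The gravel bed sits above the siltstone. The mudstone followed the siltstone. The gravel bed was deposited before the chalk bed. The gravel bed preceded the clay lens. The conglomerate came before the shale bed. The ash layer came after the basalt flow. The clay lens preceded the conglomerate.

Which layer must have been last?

Every other layer has a chain of constraints placing it before the ash layer, so the ash layer is last.

the ash layer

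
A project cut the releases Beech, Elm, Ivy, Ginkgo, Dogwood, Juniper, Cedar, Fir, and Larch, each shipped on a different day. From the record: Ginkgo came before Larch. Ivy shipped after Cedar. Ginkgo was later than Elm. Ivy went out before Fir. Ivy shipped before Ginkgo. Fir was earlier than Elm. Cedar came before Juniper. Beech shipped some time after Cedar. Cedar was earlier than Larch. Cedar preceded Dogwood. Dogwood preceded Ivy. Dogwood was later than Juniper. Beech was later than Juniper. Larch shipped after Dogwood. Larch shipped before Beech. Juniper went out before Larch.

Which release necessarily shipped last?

Beech

Every other release has a chain of constraints placing it before Beech, so Beech is last.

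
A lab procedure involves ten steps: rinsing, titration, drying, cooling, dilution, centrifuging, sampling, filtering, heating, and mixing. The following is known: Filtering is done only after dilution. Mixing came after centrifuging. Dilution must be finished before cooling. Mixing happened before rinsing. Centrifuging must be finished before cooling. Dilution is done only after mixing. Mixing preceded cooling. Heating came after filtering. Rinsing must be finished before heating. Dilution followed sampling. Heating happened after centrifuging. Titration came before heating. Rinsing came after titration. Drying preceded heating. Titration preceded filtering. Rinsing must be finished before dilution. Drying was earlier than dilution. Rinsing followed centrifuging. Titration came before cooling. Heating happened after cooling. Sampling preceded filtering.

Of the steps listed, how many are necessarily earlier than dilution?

6

Directly stated before dilution: drying, mixing, rinsing, and sampling.
Centrifuging reaches dilution via centrifuging → mixing → dilution.
Titration reaches dilution via titration → rinsing → dilution.
That's centrifuging, drying, mixing, rinsing, sampling, and titration — 6 in all.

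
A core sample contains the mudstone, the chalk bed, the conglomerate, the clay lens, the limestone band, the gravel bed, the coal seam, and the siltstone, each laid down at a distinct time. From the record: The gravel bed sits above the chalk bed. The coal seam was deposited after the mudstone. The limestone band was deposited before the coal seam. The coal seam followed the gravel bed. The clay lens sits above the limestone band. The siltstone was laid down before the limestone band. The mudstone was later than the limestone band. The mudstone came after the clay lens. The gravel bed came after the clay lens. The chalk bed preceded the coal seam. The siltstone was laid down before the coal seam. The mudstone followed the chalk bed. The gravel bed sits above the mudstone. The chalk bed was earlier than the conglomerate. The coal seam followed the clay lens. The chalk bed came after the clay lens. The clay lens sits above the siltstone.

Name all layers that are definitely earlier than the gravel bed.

the chalk bed, the clay lens, the limestone band, the mudstone, the siltstone

Directly stated before the gravel bed: the chalk bed, the clay lens, and the mudstone.
The limestone band reaches the gravel bed via the limestone band → the clay lens → the gravel bed.
The siltstone reaches the gravel bed via the siltstone → the clay lens → the gravel bed.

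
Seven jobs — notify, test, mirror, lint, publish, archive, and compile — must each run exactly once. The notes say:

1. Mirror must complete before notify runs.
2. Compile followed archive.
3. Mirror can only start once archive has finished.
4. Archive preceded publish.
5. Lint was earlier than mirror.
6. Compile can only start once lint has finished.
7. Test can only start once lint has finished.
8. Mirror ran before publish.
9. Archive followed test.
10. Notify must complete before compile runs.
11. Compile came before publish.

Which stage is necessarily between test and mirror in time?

Tracing the constraints gives test → archive → mirror, so archive sits after test and before mirror.
No other stage is forced both after test and before mirror.

archive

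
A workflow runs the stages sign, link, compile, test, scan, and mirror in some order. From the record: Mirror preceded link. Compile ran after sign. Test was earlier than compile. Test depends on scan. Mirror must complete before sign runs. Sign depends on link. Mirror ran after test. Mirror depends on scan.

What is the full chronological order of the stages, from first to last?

scan, test, mirror, link, sign, compile

The constraints fix every adjacent pair, so only one ordering works:
scan → test → mirror → link → sign → compile.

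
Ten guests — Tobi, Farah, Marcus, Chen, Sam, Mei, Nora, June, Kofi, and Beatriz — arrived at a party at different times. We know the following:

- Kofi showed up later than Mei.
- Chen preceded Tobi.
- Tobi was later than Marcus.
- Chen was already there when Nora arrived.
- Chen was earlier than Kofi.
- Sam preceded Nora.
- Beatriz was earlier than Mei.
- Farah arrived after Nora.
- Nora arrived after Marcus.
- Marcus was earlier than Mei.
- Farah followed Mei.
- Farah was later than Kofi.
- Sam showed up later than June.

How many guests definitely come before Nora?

4

Directly stated before Nora: Chen, Marcus, and Sam.
June reaches Nora via June → Sam → Nora.
No chain forces Tobi (or any of the others) ahead of Nora.
That's Chen, June, Marcus, and Sam — 4 in all.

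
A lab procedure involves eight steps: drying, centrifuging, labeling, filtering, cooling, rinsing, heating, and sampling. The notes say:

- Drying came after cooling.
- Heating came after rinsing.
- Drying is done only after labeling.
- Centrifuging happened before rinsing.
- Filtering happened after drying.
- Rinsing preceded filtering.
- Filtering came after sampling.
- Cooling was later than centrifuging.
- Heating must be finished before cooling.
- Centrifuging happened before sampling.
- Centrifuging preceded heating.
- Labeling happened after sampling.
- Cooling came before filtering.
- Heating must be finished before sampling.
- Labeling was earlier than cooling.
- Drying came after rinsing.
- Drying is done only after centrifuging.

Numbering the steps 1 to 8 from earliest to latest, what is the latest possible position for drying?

7

Drying must come before filtering — 1 step forced after it.
Everything else can be placed before drying in some valid order, so drying can sit as late as position 8 − 1 = 7.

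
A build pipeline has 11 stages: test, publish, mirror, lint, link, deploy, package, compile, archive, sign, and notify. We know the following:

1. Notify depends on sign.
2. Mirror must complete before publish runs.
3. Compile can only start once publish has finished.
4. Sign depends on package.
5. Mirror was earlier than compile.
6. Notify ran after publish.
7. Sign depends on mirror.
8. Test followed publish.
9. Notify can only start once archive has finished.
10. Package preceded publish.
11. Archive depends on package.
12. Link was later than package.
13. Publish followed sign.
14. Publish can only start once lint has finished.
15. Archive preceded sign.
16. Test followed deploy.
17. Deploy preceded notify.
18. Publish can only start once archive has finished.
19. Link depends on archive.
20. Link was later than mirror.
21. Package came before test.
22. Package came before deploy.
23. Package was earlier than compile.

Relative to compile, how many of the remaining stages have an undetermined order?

4

Forced before compile: archive, lint, mirror, package, publish, and sign.
That leaves deploy, link, notify, and test with no forced order relative to compile — 4.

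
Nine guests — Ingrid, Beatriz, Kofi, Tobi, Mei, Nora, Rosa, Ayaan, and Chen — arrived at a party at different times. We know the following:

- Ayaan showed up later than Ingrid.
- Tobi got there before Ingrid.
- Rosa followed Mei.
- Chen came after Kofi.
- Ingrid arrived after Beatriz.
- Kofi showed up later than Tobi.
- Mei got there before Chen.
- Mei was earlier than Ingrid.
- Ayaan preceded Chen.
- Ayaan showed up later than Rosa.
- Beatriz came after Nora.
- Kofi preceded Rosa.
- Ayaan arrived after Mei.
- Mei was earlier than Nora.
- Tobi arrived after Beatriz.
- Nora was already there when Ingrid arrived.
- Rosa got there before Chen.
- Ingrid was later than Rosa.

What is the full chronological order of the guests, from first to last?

The constraints fix every adjacent pair, so only one ordering works:
Mei → Nora → Beatriz → Tobi → Kofi → Rosa → Ingrid → Ayaan → Chen.

Mei, Nora, Beatriz, Tobi, Kofi, Rosa, Ingrid, Ayaan, Chen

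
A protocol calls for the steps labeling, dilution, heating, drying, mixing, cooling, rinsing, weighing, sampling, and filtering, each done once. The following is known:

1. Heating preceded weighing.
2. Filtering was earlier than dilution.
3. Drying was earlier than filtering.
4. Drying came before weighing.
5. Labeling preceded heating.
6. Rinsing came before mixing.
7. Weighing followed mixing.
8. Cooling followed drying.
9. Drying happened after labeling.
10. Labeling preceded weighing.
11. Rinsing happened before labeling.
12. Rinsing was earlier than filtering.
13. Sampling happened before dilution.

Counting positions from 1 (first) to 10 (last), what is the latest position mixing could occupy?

Mixing must come before weighing — 1 step forced after it.
Everything else can be placed before mixing in some valid order, so mixing can sit as late as position 10 − 1 = 9.

9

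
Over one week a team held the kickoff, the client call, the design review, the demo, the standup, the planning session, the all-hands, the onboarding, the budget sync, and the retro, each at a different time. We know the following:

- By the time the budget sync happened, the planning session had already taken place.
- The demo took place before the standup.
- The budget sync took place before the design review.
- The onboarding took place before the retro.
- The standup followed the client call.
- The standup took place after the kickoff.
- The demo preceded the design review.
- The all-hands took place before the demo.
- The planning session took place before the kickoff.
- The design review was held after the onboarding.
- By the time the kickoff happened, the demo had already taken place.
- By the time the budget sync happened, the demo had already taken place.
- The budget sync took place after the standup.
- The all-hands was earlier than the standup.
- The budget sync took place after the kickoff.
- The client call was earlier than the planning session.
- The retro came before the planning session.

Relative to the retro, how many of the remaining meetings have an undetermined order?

3

Forced before the retro: the onboarding; forced after the retro: the budget sync, the design review, the kickoff, the planning session, and the standup.
That leaves the all-hands, the client call, and the demo with no forced order relative to the retro — 3.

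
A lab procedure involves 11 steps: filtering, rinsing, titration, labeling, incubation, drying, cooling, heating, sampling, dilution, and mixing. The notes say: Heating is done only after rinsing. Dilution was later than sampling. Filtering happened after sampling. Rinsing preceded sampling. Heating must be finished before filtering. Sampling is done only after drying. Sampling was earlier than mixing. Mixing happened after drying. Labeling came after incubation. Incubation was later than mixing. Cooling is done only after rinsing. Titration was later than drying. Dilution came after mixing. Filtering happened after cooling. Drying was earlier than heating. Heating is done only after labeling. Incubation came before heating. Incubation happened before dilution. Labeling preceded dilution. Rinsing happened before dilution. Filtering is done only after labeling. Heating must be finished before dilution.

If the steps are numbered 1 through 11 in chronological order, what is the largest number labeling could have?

Labeling must come before dilution, filtering, and heating — 3 steps forced after it.
Everything else can be placed before labeling in some valid order, so labeling can sit as late as position 11 − 3 = 8.

8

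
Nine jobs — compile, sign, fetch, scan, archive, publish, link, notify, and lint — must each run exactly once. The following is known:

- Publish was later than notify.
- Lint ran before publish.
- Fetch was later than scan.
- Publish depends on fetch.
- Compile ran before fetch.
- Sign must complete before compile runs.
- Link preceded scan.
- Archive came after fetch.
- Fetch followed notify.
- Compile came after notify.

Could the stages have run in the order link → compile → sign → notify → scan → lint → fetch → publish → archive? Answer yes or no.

The constraints require sign before compile, but in the proposed sequence compile appears ahead of sign. That one violation is enough.

no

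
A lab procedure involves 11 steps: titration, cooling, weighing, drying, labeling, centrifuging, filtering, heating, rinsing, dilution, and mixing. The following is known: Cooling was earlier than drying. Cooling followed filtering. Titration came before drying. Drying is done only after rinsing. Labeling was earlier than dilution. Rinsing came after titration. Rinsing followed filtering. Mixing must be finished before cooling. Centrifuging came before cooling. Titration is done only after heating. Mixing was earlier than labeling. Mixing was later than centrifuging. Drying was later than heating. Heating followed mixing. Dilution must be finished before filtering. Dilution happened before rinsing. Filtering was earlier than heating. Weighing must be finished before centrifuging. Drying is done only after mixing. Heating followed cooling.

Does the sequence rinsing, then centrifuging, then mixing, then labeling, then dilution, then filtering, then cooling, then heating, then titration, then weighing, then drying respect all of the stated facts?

no

The constraints require titration before rinsing, but in the proposed sequence rinsing appears ahead of titration. That one violation is enough.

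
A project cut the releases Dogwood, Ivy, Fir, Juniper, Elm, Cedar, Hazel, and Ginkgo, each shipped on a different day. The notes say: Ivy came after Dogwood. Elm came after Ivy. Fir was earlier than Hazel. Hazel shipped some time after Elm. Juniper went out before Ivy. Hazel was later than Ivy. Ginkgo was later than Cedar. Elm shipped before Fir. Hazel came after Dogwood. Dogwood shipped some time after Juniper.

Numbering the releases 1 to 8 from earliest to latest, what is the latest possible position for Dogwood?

4

Dogwood must come before Elm, Fir, Hazel, and Ivy — 4 releases forced after it.
Everything else can be placed before Dogwood in some valid order, so Dogwood can sit as late as position 8 − 4 = 4.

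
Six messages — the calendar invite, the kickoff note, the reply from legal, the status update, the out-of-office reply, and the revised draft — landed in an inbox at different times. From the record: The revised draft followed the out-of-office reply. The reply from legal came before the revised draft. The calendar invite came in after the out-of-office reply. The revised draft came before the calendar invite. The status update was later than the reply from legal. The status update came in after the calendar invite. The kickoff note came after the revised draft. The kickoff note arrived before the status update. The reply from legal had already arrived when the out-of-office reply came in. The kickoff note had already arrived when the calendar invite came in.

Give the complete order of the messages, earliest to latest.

The constraints fix every adjacent pair, so only one ordering works:
the reply from legal → the out-of-office reply → the revised draft → the kickoff note → the calendar invite → the status update.

the reply from legal, the out-of-office reply, the revised draft, the kickoff note, the calendar invite, the status update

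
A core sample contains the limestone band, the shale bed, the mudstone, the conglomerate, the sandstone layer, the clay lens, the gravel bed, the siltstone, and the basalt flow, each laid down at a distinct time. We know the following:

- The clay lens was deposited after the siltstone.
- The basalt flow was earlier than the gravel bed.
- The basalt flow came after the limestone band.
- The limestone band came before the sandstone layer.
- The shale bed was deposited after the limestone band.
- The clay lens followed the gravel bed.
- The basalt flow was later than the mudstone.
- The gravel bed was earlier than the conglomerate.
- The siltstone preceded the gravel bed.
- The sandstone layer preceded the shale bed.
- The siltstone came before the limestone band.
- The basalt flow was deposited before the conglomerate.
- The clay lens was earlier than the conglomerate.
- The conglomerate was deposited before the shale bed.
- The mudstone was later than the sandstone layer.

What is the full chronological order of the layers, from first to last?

the siltstone, the limestone band, the sandstone layer, the mudstone, the basalt flow, the gravel bed, the clay lens, the conglomerate, the shale bed

The constraints fix every adjacent pair, so only one ordering works:
the siltstone → the limestone band → the sandstone layer → the mudstone → the basalt flow → the gravel bed → the clay lens → the conglomerate → the shale bed.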